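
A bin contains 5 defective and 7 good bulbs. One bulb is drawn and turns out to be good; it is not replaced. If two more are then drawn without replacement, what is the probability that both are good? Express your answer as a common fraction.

3/11

With the first bulb removed, 6 good remain out of 11.
P = 6/11 × 5/10 = 30/110 = 3/11.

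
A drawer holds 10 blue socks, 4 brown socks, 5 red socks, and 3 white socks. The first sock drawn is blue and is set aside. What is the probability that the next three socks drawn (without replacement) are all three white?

With the first sock removed, 3 white remain out of 21.
P = 3/21 × 2/20 × 1/19 = 6/7980 = 1/1330.

1/1330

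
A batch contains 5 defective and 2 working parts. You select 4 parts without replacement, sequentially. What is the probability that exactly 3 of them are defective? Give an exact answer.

4/7

One ordering (defective drawn first) has probability 5/7 × 4/6 × 3/5 × 2/4 = 120/840 = 1/7.
There are C(4,3) = 4 such orderings, each equally likely, so P = 4 × 1/7 = 4/7.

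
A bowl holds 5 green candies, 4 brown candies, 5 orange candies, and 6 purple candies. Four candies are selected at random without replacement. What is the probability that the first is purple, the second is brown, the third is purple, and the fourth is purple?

4/969

Each draw changes the counts, so multiply the conditional probabilities along the sequence:
P = 6/20 × 4/19 × 5/18 × 4/17 = 480/116280 = 4/969.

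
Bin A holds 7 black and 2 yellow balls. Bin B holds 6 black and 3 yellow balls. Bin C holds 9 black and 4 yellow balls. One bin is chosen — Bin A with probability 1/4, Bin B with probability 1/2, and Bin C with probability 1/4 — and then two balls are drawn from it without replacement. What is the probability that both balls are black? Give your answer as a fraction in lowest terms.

From Bin A: P(both black) = (7/9)(6/8) = 7/12.
From Bin B: P(both black) = (6/9)(5/8) = 5/12.
From Bin C: P(both black) = (9/13)(8/12) = 6/13.
Total probability = (1/4)(7/12) + (1/2)(5/12) + (1/4)(6/13) = 293/624.

293/624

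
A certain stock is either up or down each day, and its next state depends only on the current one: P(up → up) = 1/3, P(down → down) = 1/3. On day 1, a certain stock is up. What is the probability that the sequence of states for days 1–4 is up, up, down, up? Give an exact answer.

Day 1 is given. For each transition, use the conditional probability from the current state:
P(up | up) = 1/3; P(down | up) = 2/3; P(up | down) = 2/3.
P = 1/3 × 2/3 × 2/3 = 4/27.

4/27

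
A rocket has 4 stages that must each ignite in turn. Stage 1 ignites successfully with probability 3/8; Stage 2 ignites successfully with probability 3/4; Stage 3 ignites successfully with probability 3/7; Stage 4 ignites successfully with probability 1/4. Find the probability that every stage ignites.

Multiplying along the chain,
P = 3/8 × 3/4 × 3/7 × 1/4 = 27/896.

27/896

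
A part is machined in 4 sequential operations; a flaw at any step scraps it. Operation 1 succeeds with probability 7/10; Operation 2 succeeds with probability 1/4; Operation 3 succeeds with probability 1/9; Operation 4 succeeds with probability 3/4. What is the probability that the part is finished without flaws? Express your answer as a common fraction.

7/480

Each stage is reached only if all earlier stages succeed, so
P = 7/10 × 1/4 × 1/9 × 3/4 = 21/1440 = 7/480.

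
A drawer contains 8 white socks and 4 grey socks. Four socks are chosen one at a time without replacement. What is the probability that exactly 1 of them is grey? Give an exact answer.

224/495

One ordering (grey drawn first) has probability 4/12 × 8/11 × 7/10 × 6/9 = 1344/11880 = 56/495.
There are C(4,1) = 4 such orderings, each equally likely, so P = 4 × 56/495 = 224/495.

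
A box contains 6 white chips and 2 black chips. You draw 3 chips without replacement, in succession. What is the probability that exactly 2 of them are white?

One ordering (white drawn first) has probability 6/8 × 5/7 × 2/6 = 60/336 = 5/28.
There are C(3,2) = 3 such orderings, each equally likely, so P = 3 × 5/28 = 15/28.

15/28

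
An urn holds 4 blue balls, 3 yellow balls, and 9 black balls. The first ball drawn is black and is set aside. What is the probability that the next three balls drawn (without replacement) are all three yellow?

With the first ball removed, 3 yellow remain out of 15.
P = 3/15 × 2/14 × 1/13 = 6/2730 = 1/455.

1/455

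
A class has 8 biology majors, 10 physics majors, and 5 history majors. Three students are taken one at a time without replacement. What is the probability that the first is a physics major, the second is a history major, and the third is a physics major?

75/1771

Chain rule:
P = 10/23 × 5/22 × 9/21 = 450/10626 = 75/1771.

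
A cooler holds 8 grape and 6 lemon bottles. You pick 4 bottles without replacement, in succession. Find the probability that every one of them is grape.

P(every draw is grape) = 8/14 × 7/13 × 6/12 × 5/11 = 1680/24024 = 10/143.

10/143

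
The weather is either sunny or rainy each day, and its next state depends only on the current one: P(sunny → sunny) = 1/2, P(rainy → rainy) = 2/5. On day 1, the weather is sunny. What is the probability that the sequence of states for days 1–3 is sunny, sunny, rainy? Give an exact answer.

Day 1 is given. For each transition, use the conditional probability from the current state:
P(sunny | sunny) = 1/2; P(rainy | sunny) = 1/2.
P = 1/2 × 1/2 = 1/4.

1/4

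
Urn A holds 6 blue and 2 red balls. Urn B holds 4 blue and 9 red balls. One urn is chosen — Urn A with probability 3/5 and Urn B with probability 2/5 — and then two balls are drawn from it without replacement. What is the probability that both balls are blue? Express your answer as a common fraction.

641/1820

From Urn A: P(both blue) = (6/8)(5/7) = 15/28.
From Urn B: P(both blue) = (4/13)(3/12) = 1/13.
Total probability = (3/5)(15/28) + (2/5)(1/13) = 641/1820.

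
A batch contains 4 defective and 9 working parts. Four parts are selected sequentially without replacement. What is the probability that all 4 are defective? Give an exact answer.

P(every draw is defective) = 4/13 × 3/12 × 2/11 × 1/10 = 24/17160 = 1/715.

1/715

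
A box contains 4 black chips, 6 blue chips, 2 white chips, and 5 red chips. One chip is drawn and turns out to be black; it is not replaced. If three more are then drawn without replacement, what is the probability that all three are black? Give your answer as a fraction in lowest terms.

1/560

With the first chip removed, 3 black remain out of 16.
P = 3/16 × 2/15 × 1/14 = 6/3360 = 1/560.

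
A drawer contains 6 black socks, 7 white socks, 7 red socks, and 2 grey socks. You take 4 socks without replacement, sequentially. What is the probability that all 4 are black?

P = 6/22 × 5/21 × 4/20 × 3/19 = 360/175560 = 3/1463.

3/1463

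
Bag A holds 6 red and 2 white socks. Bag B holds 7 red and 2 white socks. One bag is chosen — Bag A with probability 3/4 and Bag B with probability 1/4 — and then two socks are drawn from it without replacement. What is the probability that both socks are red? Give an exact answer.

23/42

From Bag A: P(both red) = (6/8)(5/7) = 15/28.
From Bag B: P(both red) = (7/9)(6/8) = 7/12.
Total probability = (3/4)(15/28) + (1/4)(7/12) = 23/42.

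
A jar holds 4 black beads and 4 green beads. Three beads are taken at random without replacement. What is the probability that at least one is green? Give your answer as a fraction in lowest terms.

13/14

P(no green) = 4/8 × 3/7 × 2/6 = 24/336 = 1/14.
P(at least one) = 1 − 1/14 = 13/14.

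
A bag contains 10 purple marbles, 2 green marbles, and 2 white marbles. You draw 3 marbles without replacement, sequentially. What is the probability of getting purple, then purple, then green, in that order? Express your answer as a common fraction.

15/182

Each draw changes the counts, so multiply the conditional probabilities along the sequence:
P = 10/14 × 9/13 × 2/12 = 180/2184 = 15/182.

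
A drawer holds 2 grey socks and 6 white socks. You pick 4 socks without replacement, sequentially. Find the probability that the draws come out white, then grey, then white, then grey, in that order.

Chain rule:
P = 6/8 × 2/7 × 5/6 × 1/5 = 60/1680 = 1/28.

1/28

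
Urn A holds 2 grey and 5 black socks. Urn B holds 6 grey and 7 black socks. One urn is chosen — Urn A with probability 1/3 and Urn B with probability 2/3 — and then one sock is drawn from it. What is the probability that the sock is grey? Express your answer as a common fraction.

From Urn A: P(grey) = 2/7.
From Urn B: P(grey) = 6/13.
Total probability = (1/3)(2/7) + (2/3)(6/13) = 110/273.

110/273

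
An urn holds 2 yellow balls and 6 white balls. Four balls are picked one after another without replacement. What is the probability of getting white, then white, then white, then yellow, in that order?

Multiply the probability of each draw given the previous ones:
P = 6/8 × 5/7 × 4/6 × 2/5 = 240/1680 = 1/7.

1/7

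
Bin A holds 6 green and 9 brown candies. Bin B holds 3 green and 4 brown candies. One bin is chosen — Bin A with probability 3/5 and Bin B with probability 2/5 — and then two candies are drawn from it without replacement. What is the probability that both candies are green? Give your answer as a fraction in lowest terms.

1/7

From Bin A: P(both green) = (6/15)(5/14) = 1/7.
From Bin B: P(both green) = (3/7)(2/6) = 1/7.
Total probability = (3/5)(1/7) + (2/5)(1/7) = 1/7.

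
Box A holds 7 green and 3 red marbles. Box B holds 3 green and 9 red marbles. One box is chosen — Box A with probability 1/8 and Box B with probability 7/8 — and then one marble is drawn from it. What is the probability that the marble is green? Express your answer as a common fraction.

49/160

From Box A: P(green) = 7/10.
From Box B: P(green) = 3/12.
Total probability = (1/8)(7/10) + (7/8)(3/12) = 49/160.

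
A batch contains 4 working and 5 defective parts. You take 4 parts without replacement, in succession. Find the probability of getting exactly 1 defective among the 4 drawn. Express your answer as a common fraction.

10/63

One ordering (defective drawn first) has probability 5/9 × 4/8 × 3/7 × 2/6 = 120/3024 = 5/126.
There are C(4,1) = 4 such orderings, each equally likely, so P = 4 × 5/126 = 10/63.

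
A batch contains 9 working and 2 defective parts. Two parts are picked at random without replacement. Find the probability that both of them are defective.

P(all defective) = 2/11 × 1/10 = 2/110 = 1/55.

1/55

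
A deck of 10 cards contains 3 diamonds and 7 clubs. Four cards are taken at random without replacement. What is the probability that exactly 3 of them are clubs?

One ordering (clubs drawn first) has probability 7/10 × 6/9 × 5/8 × 3/7 = 630/5040 = 1/8.
There are C(4,3) = 4 such orderings, each equally likely, so P = 4 × 1/8 = 1/2.

1/2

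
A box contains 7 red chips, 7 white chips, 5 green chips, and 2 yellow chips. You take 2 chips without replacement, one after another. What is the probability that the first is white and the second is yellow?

1/30

Each draw changes the counts, so multiply the conditional probabilities along the sequence:
P = 7/21 × 2/20 = 14/420 = 1/30.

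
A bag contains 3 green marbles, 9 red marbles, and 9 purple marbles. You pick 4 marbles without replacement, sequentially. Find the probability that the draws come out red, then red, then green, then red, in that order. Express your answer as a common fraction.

1/95

Multiply the probability of each draw given the previous ones:
P = 9/21 × 8/20 × 3/19 × 7/18 = 1512/143640 = 1/95.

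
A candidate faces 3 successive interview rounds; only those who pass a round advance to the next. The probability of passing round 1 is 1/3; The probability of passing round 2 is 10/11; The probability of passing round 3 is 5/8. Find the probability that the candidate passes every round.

Each stage is reached only if all earlier stages succeed, so
P = 1/3 × 10/11 × 5/8 = 50/264 = 25/132.

25/132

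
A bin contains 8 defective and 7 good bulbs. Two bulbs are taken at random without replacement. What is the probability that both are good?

1/5

P(all good) = 7/15 × 6/14 = 42/210 = 1/5.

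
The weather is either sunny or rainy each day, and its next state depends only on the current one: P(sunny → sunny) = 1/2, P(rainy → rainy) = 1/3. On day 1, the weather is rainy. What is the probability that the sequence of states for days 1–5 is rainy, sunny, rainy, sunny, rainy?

1/9

Day 1 is given. For each transition, use the conditional probability from the current state:
P(sunny | rainy) = 2/3; P(rainy | sunny) = 1/2; P(sunny | rainy) = 2/3; P(rainy | sunny) = 1/2.
P = 2/3 × 1/2 × 2/3 × 1/2 = 4/36 = 1/9.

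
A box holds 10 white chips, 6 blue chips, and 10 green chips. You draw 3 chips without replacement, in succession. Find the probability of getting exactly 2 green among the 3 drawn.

One ordering (green drawn first) has probability 10/26 × 9/25 × 16/24 = 1440/15600 = 6/65.
There are C(3,2) = 3 such orderings, each equally likely, so P = 3 × 6/65 = 18/65.

18/65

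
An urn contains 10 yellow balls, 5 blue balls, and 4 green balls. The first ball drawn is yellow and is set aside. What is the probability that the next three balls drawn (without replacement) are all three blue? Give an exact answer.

5/408

With the first ball removed, 5 blue remain out of 18.
P = 5/18 × 4/17 × 3/16 = 60/4896 = 5/408.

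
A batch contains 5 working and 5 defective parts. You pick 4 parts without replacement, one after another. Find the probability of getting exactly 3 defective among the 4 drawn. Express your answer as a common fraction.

5/21

One ordering (defective drawn first) has probability 5/10 × 4/9 × 3/8 × 5/7 = 300/5040 = 5/84.
There are C(4,3) = 4 such orderings, each equally likely, so P = 4 × 5/84 = 5/21.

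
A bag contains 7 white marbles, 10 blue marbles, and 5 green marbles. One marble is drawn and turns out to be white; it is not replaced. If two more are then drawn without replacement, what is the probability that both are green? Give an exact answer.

After the first draw, 5 of the remaining 21 marbles are green.
P = 5/21 × 4/20 = 20/420 = 1/21.

1/21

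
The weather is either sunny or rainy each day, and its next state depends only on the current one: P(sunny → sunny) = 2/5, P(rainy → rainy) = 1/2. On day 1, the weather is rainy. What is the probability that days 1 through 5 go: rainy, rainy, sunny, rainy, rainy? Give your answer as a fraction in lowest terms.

Day 1 is given. For each transition, use the conditional probability from the current state:
P(rainy | rainy) = 1/2; P(sunny | rainy) = 1/2; P(rainy | sunny) = 3/5; P(rainy | rainy) = 1/2.
P = 1/2 × 1/2 × 3/5 × 1/2 = 3/40.

3/40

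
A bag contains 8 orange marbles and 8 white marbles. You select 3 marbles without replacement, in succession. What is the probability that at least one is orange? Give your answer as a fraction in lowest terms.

9/10

P(no orange) = 8/16 × 7/15 × 6/14 = 336/3360 = 1/10.
P(at least one) = 1 − 1/10 = 9/10.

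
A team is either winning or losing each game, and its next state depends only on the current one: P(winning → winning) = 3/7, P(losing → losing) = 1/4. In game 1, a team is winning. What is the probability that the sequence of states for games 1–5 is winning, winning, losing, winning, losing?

Game 1 is given. For each transition, use the conditional probability from the current state:
P(winning | winning) = 3/7; P(losing | winning) = 4/7; P(winning | losing) = 3/4; P(losing | winning) = 4/7.
P = 3/7 × 4/7 × 3/4 × 4/7 = 144/1372 = 36/343.

36/343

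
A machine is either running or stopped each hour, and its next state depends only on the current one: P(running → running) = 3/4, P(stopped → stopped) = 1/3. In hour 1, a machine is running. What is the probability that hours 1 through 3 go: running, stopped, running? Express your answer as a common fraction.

1/6

Hour 1 is given. For each transition, use the conditional probability from the current state:
P(stopped | running) = 1/4; P(running | stopped) = 2/3.
P = 1/4 × 2/3 = 2/12 = 1/6.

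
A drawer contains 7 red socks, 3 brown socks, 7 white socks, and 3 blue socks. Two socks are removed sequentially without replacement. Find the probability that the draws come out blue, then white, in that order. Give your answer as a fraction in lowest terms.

Chain rule:
P = 3/20 × 7/19 = 21/380.

21/380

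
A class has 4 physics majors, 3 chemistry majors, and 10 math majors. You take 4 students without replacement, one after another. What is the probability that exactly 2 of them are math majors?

One ordering (math majors drawn first) has probability 10/17 × 9/16 × 7/15 × 6/14 = 3780/57120 = 9/136.
There are C(4,2) = 6 such orderings, each equally likely, so P = 6 × 9/136 = 27/68.

27/68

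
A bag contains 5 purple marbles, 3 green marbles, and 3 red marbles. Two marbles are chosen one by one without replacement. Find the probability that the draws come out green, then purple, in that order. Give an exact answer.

3/22

Chain rule:
P = 3/11 × 5/10 = 15/110 = 3/22.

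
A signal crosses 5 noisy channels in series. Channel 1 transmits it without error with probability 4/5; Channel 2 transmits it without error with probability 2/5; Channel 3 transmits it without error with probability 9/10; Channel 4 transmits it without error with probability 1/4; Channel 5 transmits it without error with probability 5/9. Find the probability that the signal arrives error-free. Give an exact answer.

1/25

Multiplying along the chain,
P = 4/5 × 2/5 × 9/10 × 1/4 × 5/9 = 360/9000 = 1/25.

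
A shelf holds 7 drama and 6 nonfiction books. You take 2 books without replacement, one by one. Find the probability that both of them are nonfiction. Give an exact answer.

5/26

P(all nonfiction) = 6/13 × 5/12 = 30/156 = 5/26.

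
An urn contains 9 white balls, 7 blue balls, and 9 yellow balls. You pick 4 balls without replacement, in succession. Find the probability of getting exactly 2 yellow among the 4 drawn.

432/1265

One ordering (yellow drawn first) has probability 9/25 × 8/24 × 16/23 × 15/22 = 17280/303600 = 72/1265.
There are C(4,2) = 6 such orderings, each equally likely, so P = 6 × 72/1265 = 432/1265.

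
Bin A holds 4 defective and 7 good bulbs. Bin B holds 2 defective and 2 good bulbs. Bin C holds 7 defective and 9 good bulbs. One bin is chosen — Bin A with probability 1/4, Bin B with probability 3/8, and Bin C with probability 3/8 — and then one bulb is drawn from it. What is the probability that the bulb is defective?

623/1408

From Bin A: P(defective) = 4/11.
From Bin B: P(defective) = 2/4.
From Bin C: P(defective) = 7/16.
Total probability = (1/4)(4/11) + (3/8)(2/4) + (3/8)(7/16) = 623/1408.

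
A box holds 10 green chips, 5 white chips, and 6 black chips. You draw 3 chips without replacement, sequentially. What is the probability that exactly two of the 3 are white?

16/133

One ordering (white drawn first) has probability 5/21 × 4/20 × 16/19 = 320/7980 = 16/399.
There are C(3,2) = 3 such orderings, each equally likely, so P = 3 × 16/399 = 16/133.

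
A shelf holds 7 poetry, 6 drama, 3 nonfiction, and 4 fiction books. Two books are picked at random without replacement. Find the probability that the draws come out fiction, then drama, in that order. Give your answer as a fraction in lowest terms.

6/95

Multiply the probability of each draw given the previous ones:
P = 4/20 × 6/19 = 24/380 = 6/95.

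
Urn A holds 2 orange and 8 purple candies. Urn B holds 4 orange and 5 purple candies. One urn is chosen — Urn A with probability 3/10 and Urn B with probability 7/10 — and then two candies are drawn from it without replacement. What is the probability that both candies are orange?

From Urn A: P(both orange) = (2/10)(1/9) = 1/45.
From Urn B: P(both orange) = (4/9)(3/8) = 1/6.
Total probability = (3/10)(1/45) + (7/10)(1/6) = 37/300.

37/300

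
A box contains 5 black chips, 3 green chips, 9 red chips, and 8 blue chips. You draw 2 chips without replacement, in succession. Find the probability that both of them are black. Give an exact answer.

1/30

P = 5/25 × 4/24 = 20/600 = 1/30.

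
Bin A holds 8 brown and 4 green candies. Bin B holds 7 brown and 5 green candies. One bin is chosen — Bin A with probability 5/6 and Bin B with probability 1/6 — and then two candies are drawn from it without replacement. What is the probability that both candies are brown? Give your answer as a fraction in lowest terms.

161/396

From Bin A: P(both brown) = (8/12)(7/11) = 14/33.
From Bin B: P(both brown) = (7/12)(6/11) = 7/22.
Total probability = (5/6)(14/33) + (1/6)(7/22) = 161/396.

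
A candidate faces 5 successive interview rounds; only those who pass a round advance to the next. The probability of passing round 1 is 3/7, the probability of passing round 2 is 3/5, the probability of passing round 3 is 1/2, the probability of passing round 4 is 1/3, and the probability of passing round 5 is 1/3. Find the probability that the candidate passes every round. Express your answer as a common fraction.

Multiplying along the chain,
P = 3/7 × 3/5 × 1/2 × 1/3 × 1/3 = 9/630 = 1/70.

1/70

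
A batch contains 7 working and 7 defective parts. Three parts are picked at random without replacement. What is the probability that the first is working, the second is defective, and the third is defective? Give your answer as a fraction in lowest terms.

7/52

Each draw changes the counts, so multiply the conditional probabilities along the sequence:
P = 7/14 × 7/13 × 6/12 = 294/2184 = 7/52.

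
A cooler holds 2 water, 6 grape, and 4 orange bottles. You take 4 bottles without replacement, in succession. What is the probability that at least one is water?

19/33

P(no water) = 10/12 × 9/11 × 8/10 × 7/9 = 5040/11880 = 14/33.
P(at least one) = 1 − 14/33 = 19/33.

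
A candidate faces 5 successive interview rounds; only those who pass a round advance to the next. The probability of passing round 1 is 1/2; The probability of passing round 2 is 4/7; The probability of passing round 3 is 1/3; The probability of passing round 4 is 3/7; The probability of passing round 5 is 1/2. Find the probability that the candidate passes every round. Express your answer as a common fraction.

1/49

Each stage is reached only if all earlier stages succeed, so
P = 1/2 × 4/7 × 1/3 × 3/7 × 1/2 = 12/588 = 1/49.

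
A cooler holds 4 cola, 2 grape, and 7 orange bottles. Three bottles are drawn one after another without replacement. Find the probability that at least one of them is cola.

101/143

P(no cola) = 9/13 × 8/12 × 7/11 = 504/1716 = 42/143.
P(at least one) = 1 − 42/143 = 101/143.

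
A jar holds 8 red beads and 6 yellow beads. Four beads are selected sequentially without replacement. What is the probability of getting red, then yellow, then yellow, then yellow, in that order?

Chain rule:
P = 8/14 × 6/13 × 5/12 × 4/11 = 960/24024 = 40/1001.

40/1001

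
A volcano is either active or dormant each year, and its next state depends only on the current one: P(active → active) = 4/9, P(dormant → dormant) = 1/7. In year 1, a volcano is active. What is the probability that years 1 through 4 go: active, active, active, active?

Year 1 is given. For each transition, use the conditional probability from the current state:
P(active | active) = 4/9; P(active | active) = 4/9; P(active | active) = 4/9.
P = 4/9 × 4/9 × 4/9 = 64/729.

64/729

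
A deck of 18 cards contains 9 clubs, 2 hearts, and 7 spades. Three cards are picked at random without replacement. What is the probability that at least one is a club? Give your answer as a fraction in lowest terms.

P(no clubs) = 9/18 × 8/17 × 7/16 = 504/4896 = 7/68.
P(at least one) = 1 − 7/68 = 61/68.

61/68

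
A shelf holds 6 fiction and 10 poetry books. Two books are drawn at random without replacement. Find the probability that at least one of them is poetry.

7/8

P(no poetry) = 6/16 × 5/15 = 30/240 = 1/8.
P(at least one) = 1 − 1/8 = 7/8.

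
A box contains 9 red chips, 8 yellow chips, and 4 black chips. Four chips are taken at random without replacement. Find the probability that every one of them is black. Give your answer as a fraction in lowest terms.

P = 4/21 × 3/20 × 2/19 × 1/18 = 24/143640 = 1/5985.

1/5985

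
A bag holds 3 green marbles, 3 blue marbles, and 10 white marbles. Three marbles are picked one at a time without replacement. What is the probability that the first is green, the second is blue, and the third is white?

Multiply the probability of each draw given the previous ones:
P = 3/16 × 3/15 × 10/14 = 90/3360 = 3/112.

3/112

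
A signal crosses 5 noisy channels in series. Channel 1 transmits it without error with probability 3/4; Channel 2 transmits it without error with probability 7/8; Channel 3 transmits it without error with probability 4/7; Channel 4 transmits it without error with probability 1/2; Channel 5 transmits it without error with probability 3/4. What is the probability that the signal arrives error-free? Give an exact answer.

9/64

Each stage is reached only if all earlier stages succeed, so
P = 3/4 × 7/8 × 4/7 × 1/2 × 3/4 = 252/1792 = 9/64.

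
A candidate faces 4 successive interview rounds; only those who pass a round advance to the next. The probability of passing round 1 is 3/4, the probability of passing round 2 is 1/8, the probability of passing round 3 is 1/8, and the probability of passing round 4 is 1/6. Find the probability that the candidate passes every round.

The events are sequential, so multiply the conditional probabilities:
P = 3/4 × 1/8 × 1/8 × 1/6 = 3/1536 = 1/512.

1/512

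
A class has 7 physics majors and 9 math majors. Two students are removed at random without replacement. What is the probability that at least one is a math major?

33/40

P(no math majors) = 7/16 × 6/15 = 42/240 = 7/40.
P(at least one) = 1 − 7/40 = 33/40.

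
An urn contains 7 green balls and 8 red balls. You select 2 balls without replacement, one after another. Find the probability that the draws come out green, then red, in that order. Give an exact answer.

Each draw changes the counts, so multiply the conditional probabilities along the sequence:
P = 7/15 × 8/14 = 56/210 = 4/15.

4/15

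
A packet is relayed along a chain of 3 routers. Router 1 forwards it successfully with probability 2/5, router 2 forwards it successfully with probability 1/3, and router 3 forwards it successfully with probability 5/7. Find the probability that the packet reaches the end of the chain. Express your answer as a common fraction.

Each stage is reached only if all earlier stages succeed, so
P = 2/5 × 1/3 × 5/7 = 10/105 = 2/21.

2/21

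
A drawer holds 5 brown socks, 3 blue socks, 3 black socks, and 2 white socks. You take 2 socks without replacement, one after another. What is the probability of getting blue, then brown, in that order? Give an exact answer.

Chain rule:
P = 3/13 × 5/12 = 15/156 = 5/52.

5/52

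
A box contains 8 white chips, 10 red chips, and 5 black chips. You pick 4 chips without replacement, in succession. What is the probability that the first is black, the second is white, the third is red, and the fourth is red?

30/1771

Each draw changes the counts, so multiply the conditional probabilities along the sequence:
P = 5/23 × 8/22 × 10/21 × 9/20 = 3600/212520 = 30/1771.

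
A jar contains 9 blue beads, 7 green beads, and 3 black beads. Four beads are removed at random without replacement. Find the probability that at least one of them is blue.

P(no blue) = 10/19 × 9/18 × 8/17 × 7/16 = 5040/93024 = 35/646.
P(at least one) = 1 − 35/646 = 611/646.

611/646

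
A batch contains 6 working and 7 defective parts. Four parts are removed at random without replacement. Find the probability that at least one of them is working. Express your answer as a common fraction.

P(no working) = 7/13 × 6/12 × 5/11 × 4/10 = 840/17160 = 7/143.
P(at least one) = 1 − 7/143 = 136/143.

136/143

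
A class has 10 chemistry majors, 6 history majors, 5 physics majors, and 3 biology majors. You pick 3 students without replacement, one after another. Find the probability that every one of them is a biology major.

P(all biology majors) = 3/24 × 2/23 × 1/22 = 6/12144 = 1/2024.

1/2024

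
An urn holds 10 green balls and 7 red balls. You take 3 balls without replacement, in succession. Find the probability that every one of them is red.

7/136

P(every draw is red) = 7/17 × 6/16 × 5/15 = 210/4080 = 7/136.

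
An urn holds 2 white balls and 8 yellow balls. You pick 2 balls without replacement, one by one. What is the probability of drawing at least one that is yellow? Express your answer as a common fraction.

P(no yellow) = 2/10 × 1/9 = 2/90 = 1/45.
P(at least one) = 1 − 1/45 = 44/45.

44/45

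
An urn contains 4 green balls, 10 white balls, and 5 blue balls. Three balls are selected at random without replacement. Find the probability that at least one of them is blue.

605/969

P(no blue) = 14/19 × 13/18 × 12/17 = 2184/5814 = 364/969.
P(at least one) = 1 − 364/969 = 605/969.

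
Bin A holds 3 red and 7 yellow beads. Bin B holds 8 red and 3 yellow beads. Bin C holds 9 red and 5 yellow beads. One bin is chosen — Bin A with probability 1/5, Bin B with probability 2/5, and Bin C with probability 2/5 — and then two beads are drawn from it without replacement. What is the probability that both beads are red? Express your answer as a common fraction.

From Bin A: P(both red) = (3/10)(2/9) = 1/15.
From Bin B: P(both red) = (8/11)(7/10) = 28/55.
From Bin C: P(both red) = (9/14)(8/13) = 36/91.
Total probability = (1/5)(1/15) + (2/5)(28/55) + (2/5)(36/91) = 28169/75075.

28169/75075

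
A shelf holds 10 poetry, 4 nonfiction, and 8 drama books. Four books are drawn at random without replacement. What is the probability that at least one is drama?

82/95

P(no drama) = 14/22 × 13/21 × 12/20 × 11/19 = 24024/175560 = 13/95.
P(at least one) = 1 − 13/95 = 82/95.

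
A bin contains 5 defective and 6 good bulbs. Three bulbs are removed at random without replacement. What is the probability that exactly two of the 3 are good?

One ordering (good drawn first) has probability 6/11 × 5/10 × 5/9 = 150/990 = 5/33.
There are C(3,2) = 3 such orderings, each equally likely, so P = 3 × 5/33 = 5/11.

5/11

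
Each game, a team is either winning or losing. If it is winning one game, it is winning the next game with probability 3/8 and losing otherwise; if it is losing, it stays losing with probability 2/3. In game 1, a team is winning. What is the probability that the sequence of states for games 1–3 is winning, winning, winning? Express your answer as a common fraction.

9/64

Game 1 is given. For each transition, use the conditional probability from the current state:
P(winning | winning) = 3/8; P(winning | winning) = 3/8.
P = 3/8 × 3/8 = 9/64.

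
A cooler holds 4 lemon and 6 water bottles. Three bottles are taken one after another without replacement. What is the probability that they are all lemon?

P(all lemon) = 4/10 × 3/9 × 2/8 = 24/720 = 1/30.

1/30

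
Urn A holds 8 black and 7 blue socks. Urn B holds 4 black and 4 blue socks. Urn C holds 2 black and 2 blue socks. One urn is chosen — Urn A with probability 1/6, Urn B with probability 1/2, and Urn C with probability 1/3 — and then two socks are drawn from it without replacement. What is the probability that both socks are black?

From Urn A: P(both black) = (8/15)(7/14) = 4/15.
From Urn B: P(both black) = (4/8)(3/7) = 3/14.
From Urn C: P(both black) = (2/4)(1/3) = 1/6.
Total probability = (1/6)(4/15) + (1/2)(3/14) + (1/3)(1/6) = 29/140.

29/140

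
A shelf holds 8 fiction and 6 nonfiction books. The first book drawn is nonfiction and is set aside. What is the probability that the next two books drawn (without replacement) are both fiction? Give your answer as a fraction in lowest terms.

14/39

With the first book removed, 8 fiction remain out of 13.
P = 8/13 × 7/12 = 56/156 = 14/39.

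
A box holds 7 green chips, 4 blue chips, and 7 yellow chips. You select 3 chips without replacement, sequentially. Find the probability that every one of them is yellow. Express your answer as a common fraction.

35/816

P(all yellow) = 7/18 × 6/17 × 5/16 = 210/4896 = 35/816.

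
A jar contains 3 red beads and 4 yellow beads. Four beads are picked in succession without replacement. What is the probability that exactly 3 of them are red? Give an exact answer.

4/35

One ordering (red drawn first) has probability 3/7 × 2/6 × 1/5 × 4/4 = 24/840 = 1/35.
There are C(4,3) = 4 such orderings, each equally likely, so P = 4 × 1/35 = 4/35.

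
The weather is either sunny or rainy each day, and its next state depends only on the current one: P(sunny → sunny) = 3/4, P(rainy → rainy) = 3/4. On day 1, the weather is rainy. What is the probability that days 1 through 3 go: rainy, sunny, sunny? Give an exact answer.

3/16

Day 1 is given. For each transition, use the conditional probability from the current state:
P(sunny | rainy) = 1/4; P(sunny | sunny) = 3/4.
P = 1/4 × 3/4 = 3/16.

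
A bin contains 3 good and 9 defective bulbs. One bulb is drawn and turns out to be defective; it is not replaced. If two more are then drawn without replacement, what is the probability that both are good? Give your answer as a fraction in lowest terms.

3/55

With the first bulb removed, 3 good remain out of 11.
P = 3/11 × 2/10 = 6/110 = 3/55.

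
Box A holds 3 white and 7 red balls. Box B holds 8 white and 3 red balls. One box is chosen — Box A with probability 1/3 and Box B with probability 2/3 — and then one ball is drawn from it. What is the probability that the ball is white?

From Box A: P(white) = 3/10.
From Box B: P(white) = 8/11.
Total probability = (1/3)(3/10) + (2/3)(8/11) = 193/330.

193/330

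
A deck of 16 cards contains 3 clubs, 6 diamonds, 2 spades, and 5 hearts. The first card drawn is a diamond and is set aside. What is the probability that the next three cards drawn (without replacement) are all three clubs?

1/455

With the first card removed, 3 clubs remain out of 15.
P = 3/15 × 2/14 × 1/13 = 6/2730 = 1/455.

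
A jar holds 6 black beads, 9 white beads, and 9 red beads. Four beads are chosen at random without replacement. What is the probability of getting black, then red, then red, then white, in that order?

Multiply the probability of each draw given the previous ones:
P = 6/24 × 9/23 × 8/22 × 9/21 = 3888/255024 = 27/1771.

27/1771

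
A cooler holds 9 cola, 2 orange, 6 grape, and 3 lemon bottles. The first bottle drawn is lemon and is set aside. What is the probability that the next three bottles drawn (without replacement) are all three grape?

After the first draw, 6 of the remaining 19 bottles are grape.
P = 6/19 × 5/18 × 4/17 = 120/5814 = 20/969.

20/969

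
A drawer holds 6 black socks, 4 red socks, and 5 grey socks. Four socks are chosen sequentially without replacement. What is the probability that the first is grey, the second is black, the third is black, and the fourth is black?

5/273

Chain rule:
P = 5/15 × 6/14 × 5/13 × 4/12 = 600/32760 = 5/273.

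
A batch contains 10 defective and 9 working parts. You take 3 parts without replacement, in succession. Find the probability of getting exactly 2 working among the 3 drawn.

One ordering (working drawn first) has probability 9/19 × 8/18 × 10/17 = 720/5814 = 40/323.
There are C(3,2) = 3 such orderings, each equally likely, so P = 3 × 40/323 = 120/323.

120/323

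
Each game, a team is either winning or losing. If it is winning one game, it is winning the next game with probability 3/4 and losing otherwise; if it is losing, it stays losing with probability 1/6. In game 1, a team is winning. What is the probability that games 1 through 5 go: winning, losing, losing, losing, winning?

Game 1 is given. For each transition, use the conditional probability from the current state:
P(losing | winning) = 1/4; P(losing | losing) = 1/6; P(losing | losing) = 1/6; P(winning | losing) = 5/6.
P = 1/4 × 1/6 × 1/6 × 5/6 = 5/864.

5/864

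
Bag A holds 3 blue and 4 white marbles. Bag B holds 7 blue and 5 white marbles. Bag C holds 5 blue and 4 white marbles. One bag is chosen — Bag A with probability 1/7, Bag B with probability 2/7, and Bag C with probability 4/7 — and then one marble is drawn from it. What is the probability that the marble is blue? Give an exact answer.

481/882

From Bag A: P(blue) = 3/7.
From Bag B: P(blue) = 7/12.
From Bag C: P(blue) = 5/9.
Total probability = (1/7)(3/7) + (2/7)(7/12) + (4/7)(5/9) = 481/882.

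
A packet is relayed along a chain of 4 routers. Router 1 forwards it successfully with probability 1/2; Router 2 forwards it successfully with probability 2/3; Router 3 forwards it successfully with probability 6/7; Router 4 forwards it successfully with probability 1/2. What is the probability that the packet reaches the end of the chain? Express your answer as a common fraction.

1/7

The events are sequential, so multiply the conditional probabilities:
P = 1/2 × 2/3 × 6/7 × 1/2 = 12/84 = 1/7.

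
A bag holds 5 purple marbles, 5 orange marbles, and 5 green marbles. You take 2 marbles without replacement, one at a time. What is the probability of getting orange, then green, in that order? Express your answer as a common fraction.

5/42

Chain rule:
P = 5/15 × 5/14 = 25/210 = 5/42.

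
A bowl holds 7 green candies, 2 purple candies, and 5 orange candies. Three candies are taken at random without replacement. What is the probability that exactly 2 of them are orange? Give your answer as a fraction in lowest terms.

One ordering (orange drawn first) has probability 5/14 × 4/13 × 9/12 = 180/2184 = 15/182.
There are C(3,2) = 3 such orderings, each equally likely, so P = 3 × 15/182 = 45/182.

45/182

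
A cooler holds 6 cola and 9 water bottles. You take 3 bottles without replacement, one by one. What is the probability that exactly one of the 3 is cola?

216/455

One ordering (cola drawn first) has probability 6/15 × 9/14 × 8/13 = 432/2730 = 72/455.
There are C(3,1) = 3 such orderings, each equally likely, so P = 3 × 72/455 = 216/455.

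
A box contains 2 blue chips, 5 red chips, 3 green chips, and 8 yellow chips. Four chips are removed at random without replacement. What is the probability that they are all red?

1/612

P = 5/18 × 4/17 × 3/16 × 2/15 = 120/73440 = 1/612.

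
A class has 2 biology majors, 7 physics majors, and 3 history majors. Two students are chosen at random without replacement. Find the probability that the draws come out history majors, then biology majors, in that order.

Each draw changes the counts, so multiply the conditional probabilities along the sequence:
P = 3/12 × 2/11 = 6/132 = 1/22.

1/22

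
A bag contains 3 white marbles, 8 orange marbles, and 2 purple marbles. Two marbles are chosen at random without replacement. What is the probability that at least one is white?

11/26

P(no white) = 10/13 × 9/12 = 90/156 = 15/26.
P(at least one) = 1 − 15/26 = 11/26.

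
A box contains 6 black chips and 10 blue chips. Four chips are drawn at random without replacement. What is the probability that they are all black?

P(every draw is black) = 6/16 × 5/15 × 4/14 × 3/13 = 360/43680 = 3/364.

3/364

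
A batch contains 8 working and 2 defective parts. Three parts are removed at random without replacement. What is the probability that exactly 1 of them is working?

One ordering (working drawn first) has probability 8/10 × 2/9 × 1/8 = 16/720 = 1/45.
There are C(3,1) = 3 such orderings, each equally likely, so P = 3 × 1/45 = 1/15.

1/15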